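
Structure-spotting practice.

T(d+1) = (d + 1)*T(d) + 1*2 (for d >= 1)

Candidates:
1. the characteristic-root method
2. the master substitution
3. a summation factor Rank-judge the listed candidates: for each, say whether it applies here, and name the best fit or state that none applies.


Method: a summation factor — normalize by the running product of d + 1: the left side becomes a difference, and differences sum.
- the characteristic-root method — the coefficients vary with the index, breaking the constant-coefficient structure the method needs.
- the master substitution: the recursion steps by a constant offset, so exponential reindexing is pointless.
- a summation factor — applicable, and directly so.


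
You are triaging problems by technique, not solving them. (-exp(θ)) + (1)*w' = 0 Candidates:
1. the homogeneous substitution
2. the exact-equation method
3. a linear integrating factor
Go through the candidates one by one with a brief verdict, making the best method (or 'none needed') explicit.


Best approach: no special technique — the slope is a function of θ alone, so integrate both sides directly.
- the homogeneous substitution: the ratio of the variables does not determine the slope.
- the exact-equation method — no dependence on the unknown anywhere: exactness is a label without content here.
- a linear integrating factor: with the unknown absent the integrating factor is a formality; direct integration is the working structure.


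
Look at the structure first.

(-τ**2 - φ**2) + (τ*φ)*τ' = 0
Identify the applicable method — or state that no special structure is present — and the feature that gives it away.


Best approach: the homogeneous substitution — the slope's numerator and denominator share total degree; set v = τ/φ and the equation drops to separable form. A Bernoulli rewrite works here as the equation stands — the homogeneous substitution is the more immediate reading.


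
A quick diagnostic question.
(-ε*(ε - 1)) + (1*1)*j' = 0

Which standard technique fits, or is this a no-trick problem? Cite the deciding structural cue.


Verdict: no special technique — the slope is a pure function of ε; integrate both sides and be done.


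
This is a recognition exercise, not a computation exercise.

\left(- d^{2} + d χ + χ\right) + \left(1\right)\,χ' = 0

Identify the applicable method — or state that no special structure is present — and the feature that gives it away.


Verdict: a linear integrating factor — linear in the unknown with genuine forcing: multiply through by the exponential of the integrated coefficient and the left side closes into one derivative.


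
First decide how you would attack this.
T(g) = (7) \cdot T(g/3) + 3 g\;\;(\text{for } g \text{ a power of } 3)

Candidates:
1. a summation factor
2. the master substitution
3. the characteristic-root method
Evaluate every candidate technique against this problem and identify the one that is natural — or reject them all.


Method: the master substitution — the argument shrinks by the factor 3, so measure the index on a logarithmic scale and the recursion becomes a shift.
- a summation factor: a divided-index call is outside the fixed-shift first-order family a summation factor normalizes.
- the master substitution — applies; the problem has the shape this method handles.
- the characteristic-root method — a divided-index call is not the fixed-shift linear shape that characteristic roots solve.


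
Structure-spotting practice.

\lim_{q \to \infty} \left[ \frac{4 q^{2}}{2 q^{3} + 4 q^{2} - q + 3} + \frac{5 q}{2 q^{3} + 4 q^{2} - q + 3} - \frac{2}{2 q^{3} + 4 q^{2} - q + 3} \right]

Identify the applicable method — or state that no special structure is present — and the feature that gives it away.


Diagnosis: dominant-term comparison — at large q only the top-degree terms survive; compare the leading terms and the limit falls out. l'Hôpital's at-infinity variant applies to the expression viewed as a single quotient; the leading-term comparison is the direct route.


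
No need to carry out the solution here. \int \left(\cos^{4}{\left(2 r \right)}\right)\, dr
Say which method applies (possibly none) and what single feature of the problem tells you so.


Method: a trigonometric identity — \cos^{4}{\left(2 r \right)} is an even power — the power-reduction identity rewrites it into first-degree cosines.


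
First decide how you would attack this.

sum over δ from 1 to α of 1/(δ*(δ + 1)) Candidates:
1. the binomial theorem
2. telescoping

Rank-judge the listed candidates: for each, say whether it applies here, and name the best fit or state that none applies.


Method: telescoping — split 1/(δ*(δ + 1)) by partial fractions and the pieces are one function at shifted arguments — interior terms cancel.
- the binomial theorem — there is no sum-raised-to-a-power identity hiding in these terms.
- telescoping: applies; the problem has the shape this method handles.


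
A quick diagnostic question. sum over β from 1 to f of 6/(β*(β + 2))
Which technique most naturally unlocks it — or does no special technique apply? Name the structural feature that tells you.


Best approach: telescoping — the summand 6/(β*(β + 2)) decomposes into fractions whose poles differ by an integer shift — the series collapses.


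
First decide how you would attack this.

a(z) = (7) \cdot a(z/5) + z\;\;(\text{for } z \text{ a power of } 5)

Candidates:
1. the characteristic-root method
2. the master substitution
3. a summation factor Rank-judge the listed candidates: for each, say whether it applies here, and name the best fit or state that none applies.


Technique: the master substitution — the argument contracts 5-fold per step: reindex z exponentially and solve the linear recurrence in the new index.
- the characteristic-root method — the recursion divides its index rather than shifting it — outside the constant-shift family the root method covers.
- the master substitution — applies; the problem has the shape this method handles.
- a summation factor: a divided-index call is outside the fixed-shift first-order family a summation factor normalizes.


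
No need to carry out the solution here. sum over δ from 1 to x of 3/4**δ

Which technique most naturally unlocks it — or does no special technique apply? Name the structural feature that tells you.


Technique: the geometric series formula — consecutive terms stand in a fixed index-free ratio — the geometric sum formula closes it.


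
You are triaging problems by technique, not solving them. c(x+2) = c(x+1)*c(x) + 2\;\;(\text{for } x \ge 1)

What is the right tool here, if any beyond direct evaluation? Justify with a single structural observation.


Best approach: no special technique — the recurrence is nonlinear in the sequence values; study it directly, no linear machinery applies.


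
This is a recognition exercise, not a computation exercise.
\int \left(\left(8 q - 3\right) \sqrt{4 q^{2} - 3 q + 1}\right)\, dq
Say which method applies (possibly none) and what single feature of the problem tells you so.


Best approach: u-substitution — spotting that 8 q - 3 is a constant multiple of the derivative of 4 q^{2} - 3 q + 1 is the key observation — substitute u = 4 q^{2} - 3 q + 1 and the integral becomes one-dimensional in u.


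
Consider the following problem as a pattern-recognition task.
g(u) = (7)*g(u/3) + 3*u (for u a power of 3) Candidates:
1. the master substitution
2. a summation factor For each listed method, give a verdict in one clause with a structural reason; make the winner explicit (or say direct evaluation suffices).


Best approach: the master substitution — divide-the-index recursion (u/3 inside the call) straightens out once the index is rewritten as 3^m.
- the master substitution — yes — fits the structure here.
- a summation factor — the recursion divides its index rather than shifting it — there is no previous-term chain for a summation factor to telescope.


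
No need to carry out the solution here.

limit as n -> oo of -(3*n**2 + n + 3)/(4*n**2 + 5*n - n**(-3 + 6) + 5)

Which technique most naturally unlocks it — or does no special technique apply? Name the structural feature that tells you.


Best approach: dominant-term comparison — growth-rate triage: the leading powers of n decide the limit, everything else is noise. Viewed as a single quotient this is an ∞/∞ form — an at-infinity application of l'Hôpital's rule would also resolve it; comparing leading growth reads the answer without differentiating.


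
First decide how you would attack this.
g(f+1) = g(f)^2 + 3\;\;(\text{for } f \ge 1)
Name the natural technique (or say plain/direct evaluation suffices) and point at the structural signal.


Method: no special technique — this one you iterate or analyze qualitatively: the nonlinearity defeats linear solution methods.


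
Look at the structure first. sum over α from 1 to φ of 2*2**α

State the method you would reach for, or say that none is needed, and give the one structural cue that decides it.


Method: the geometric series formula — check a ratio of consecutive terms: it is 2, independent of the index, so the geometric formula closes the sum.


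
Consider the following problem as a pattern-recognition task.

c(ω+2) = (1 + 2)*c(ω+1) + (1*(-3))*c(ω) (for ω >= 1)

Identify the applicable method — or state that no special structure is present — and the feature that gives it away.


Method: the characteristic-root method — the recurrence treats every index alike (constant coefficients, no forcing) — precisely the regime where r^ω trials close it.


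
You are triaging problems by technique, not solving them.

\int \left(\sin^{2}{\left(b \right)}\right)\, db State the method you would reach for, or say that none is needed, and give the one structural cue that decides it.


Best approach: a trigonometric identity — \sin^{2}{\left(b \right)} calls for power reduction: rewrite via double angles before any antiderivative is attempted.


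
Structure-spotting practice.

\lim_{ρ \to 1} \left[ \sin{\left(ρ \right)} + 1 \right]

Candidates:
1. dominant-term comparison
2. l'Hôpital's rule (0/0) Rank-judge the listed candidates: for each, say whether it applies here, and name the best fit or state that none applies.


Best approach: no special technique — nothing blocks direct substitution at 1: plug in and finish.
- dominant-term comparison: this limit is not decided by comparing leading-term growth at infinity.
- l'Hôpital's rule (0/0) — substituting the point produces a determinate value, not a 0 over 0 clash.


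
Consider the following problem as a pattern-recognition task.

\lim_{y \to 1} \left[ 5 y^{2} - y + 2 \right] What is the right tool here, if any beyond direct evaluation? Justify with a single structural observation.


Technique: no special technique — no vanishing denominator and no indeterminate clash at the point — evaluation is immediate.


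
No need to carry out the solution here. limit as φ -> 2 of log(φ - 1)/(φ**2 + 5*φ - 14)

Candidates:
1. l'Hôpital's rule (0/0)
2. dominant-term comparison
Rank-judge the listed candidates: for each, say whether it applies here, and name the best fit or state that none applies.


Best approach: l'Hôpital's rule (0/0) — substituting 2 gives 0 over 0; differentiate top and bottom once and re-evaluate. Expanding numerator and denominator to first order gives the same value — the rule automates exactly that.
- l'Hôpital's rule (0/0) — a fit — the right tool for this form.
- dominant-term comparison: this is not a rational comparison of growth rates at infinity.


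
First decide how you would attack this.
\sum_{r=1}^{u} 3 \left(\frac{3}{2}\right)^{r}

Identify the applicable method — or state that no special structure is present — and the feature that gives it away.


Best approach: the geometric series formula — the ratio of consecutive terms is the constant \frac{3}{2}, independent of the index — a geometric sum.


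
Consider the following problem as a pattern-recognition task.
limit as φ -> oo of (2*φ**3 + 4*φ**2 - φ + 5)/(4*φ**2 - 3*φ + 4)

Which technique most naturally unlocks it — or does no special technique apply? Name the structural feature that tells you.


Diagnosis: dominant-term comparison — divide by the highest power of φ present: lower-order terms vanish and the dominant ratio remains. As a single quotient, the ∞/∞ shape would yield to repeated differentiation as well — the growth comparison gets there in one look.


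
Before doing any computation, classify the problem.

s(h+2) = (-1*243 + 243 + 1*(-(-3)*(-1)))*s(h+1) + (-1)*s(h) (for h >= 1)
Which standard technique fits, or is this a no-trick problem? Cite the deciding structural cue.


Technique: the characteristic-root method — every coefficient is a fixed number and the forcing is zero — substitute r^h and read off the root equation.


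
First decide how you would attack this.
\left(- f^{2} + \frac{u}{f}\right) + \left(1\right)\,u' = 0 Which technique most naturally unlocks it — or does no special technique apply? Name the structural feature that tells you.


Method: a linear integrating factor — the unknown enters only to the first power against a nonzero forcing term — the integrating-factor template applies directly.


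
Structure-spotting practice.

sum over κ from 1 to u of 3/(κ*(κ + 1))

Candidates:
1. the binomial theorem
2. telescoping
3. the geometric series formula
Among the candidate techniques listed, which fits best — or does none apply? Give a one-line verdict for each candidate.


Technique: telescoping — rewrite 3/(κ*(κ + 1)) as simple fractions and successive terms eat each other — only the edges survive.
- the binomial theorem — no binomial coefficients pair up with complementary powers here.
- telescoping — yes, a natural case for it.
- the geometric series formula — there is no constant term-to-term ratio.


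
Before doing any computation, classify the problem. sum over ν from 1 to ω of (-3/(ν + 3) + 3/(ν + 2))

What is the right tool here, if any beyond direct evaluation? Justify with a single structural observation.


Verdict: telescoping — the piece each term subtracts is 3/(ν + 2) advanced by one index, and it reappears with a plus sign leading the following term — the sum collapses to its boundary terms.


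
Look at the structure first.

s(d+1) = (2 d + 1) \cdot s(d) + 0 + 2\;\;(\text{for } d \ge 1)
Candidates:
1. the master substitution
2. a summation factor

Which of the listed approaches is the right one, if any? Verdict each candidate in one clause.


Technique: a summation factor — it is first-order linear but the coefficient 2 d + 1 depends on the index, so multiply through by a summation factor to telescope it.
- the master substitution: the recursion shifts the index rather than dividing it.
- a summation factor — applicable, and directly so.


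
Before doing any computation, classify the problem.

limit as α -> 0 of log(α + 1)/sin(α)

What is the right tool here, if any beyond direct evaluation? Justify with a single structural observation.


Best approach: l'Hôpital's rule (0/0) — the 0/0 form at 0 is the signature situation for l'Hôpital's rule. The standard small-argument limits would also carry it; the rule is the systematic route.


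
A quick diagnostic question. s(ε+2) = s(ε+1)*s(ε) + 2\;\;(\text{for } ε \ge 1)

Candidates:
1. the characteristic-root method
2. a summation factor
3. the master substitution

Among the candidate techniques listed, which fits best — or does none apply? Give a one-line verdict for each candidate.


Technique: no special technique — the sequence value feeds back through itself nonlinearly — linear superposition fails, and every superposition-based closed form fails with it.
- the characteristic-root method — the recursion is nonlinear in the sequence values, so no linear-modes ansatz applies.
- a summation factor: no summation factor applies — the rule is not linear in the sequence values.
- the master substitution: this is shift-type recursion, outside the divide-and-conquer template.


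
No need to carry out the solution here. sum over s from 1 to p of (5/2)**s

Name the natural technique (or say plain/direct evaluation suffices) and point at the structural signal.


Verdict: the geometric series formula — each summand is the previous one scaled by 5/2; that constant multiplier is itself the geometric structure.


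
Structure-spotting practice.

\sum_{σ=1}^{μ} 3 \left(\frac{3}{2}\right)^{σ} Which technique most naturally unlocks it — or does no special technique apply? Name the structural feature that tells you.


Best approach: the geometric series formula — each summand is the previous one scaled by \frac{3}{2}; that constant multiplier is itself the geometric structure.


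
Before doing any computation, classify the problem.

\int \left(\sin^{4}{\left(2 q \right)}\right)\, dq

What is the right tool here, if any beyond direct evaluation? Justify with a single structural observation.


Verdict: a trigonometric identity — the exponent on \sin^{4}{\left(2 q \right)} is even — the power-reduction identity is the standard preprocessing step.


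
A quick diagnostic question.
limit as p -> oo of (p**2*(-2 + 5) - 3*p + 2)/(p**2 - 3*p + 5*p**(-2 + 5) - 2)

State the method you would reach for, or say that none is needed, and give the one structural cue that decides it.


Verdict: dominant-term comparison — at large p only the top-degree terms survive; compare the leading terms and the limit falls out. As a single quotient, the ∞/∞ shape would yield to repeated differentiation as well — the growth comparison gets there in one look.


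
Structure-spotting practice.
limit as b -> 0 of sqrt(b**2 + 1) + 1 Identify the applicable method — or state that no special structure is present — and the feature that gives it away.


Technique: no special technique — no zero denominators, no indeterminate clash at 0 — substitute and read off the value.


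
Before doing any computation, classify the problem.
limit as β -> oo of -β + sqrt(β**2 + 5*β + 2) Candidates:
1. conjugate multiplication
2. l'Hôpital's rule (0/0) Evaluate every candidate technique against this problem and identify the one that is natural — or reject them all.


Best approach: conjugate multiplication — the ∞ − ∞ radical form is the exact trigger for the conjugate maneuver.
- conjugate multiplication — applies; the problem has the shape this method handles.
- l'Hôpital's rule (0/0) — the expression is a difference driving to ∞ − ∞, not a 0/0 quotient — there is no ratio for the rule to differentiate.


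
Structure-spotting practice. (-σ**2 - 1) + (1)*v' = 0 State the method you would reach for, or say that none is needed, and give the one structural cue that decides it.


Technique: no special technique — the slope is a function of σ alone, so integrate both sides directly.


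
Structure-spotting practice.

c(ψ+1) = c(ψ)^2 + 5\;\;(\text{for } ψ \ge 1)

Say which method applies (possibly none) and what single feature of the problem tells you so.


Diagnosis: no special technique — once the recursion is nonlinear, characteristic roots, master substitutions, and summation factors are all off the table.


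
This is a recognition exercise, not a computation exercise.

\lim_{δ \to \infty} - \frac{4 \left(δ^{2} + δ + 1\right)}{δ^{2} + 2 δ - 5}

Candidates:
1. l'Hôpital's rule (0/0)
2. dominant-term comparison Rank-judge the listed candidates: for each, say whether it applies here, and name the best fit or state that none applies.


Method: dominant-term comparison — as δ grows, only the highest-degree terms matter — compare leading terms and read the limit off.
- l'Hôpital's rule (0/0): no 0/0 form appears: written as one quotient, top and bottom both grow without bound, and the ratio is decided by their leading terms.
- dominant-term comparison: a fit — the right tool for this form.


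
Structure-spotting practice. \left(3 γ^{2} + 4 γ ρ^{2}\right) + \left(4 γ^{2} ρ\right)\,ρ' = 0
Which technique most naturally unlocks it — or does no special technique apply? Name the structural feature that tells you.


Best approach: the exact-equation method — check exactness first: here it holds (3 γ^{2} + 4 γ ρ^{2}, 4 γ^{2} ρ have matching cross partials), so no integrating factor is needed.


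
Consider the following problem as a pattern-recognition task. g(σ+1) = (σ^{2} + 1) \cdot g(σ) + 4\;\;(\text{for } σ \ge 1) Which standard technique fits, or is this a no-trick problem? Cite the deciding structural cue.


Verdict: a summation factor — normalize by the running product of σ^{2} + 1: the left side becomes a difference, and differences sum.


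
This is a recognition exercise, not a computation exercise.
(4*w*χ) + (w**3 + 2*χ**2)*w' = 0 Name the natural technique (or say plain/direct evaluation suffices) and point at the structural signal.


Best approach: the exact-equation method — this form is already the differential of something: the matching mixed partials of 4*w*χ and w**3 + 2*χ**2 prove it.


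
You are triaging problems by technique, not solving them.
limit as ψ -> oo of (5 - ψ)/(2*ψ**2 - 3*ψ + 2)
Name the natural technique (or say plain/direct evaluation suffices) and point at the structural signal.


Best approach: dominant-term comparison — divide through by the highest power of ψ; every lower-order term dies and the dominant terms decide the limit. As a single quotient, the ∞/∞ shape would yield to repeated differentiation as well — the growth comparison gets there in one look.


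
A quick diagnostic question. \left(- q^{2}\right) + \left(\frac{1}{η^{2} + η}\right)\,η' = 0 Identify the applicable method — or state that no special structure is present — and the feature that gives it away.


Best approach: separation of variables — solved for the derivative, the right side splits multiplicatively into a function of each variable alone — divide and integrate each side. A Bernoulli rewrite would carry it as the equation stands — separating the variables needs no rearrangement either.


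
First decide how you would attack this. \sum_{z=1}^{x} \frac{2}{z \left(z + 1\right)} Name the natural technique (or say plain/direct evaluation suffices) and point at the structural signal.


Best approach: telescoping — integer-spaced poles in \frac{2}{z \left(z + 1\right)} are the telescoping signature in disguise.


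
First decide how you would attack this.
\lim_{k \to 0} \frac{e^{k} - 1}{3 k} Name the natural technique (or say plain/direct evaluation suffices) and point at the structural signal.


Method: l'Hôpital's rule (0/0) — plug in 0: top and bottom both hit zero, so differentiate each and retry. Known elementary limits would finish this too — the rule just bypasses the case analysis.


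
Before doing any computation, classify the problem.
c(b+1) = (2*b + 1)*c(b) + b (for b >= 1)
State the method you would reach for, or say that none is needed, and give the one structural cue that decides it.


Verdict: a summation factor — one-term recursion with variable weight 2*b + 1 is solved by product normalization, not by root-finding.


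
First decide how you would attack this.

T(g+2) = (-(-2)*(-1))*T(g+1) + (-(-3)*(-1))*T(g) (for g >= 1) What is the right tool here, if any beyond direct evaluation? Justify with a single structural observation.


Technique: the characteristic-root method — the recurrence treats every index alike (constant coefficients, no forcing) — precisely the regime where r^g trials close it.


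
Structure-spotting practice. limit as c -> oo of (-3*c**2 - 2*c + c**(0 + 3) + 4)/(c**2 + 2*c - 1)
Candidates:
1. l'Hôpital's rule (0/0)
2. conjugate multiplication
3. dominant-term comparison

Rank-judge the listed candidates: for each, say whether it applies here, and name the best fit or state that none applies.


Best approach: dominant-term comparison — divide through by the highest power of c; every lower-order term dies and the dominant terms decide the limit.
- l'Hôpital's rule (0/0) — viewed as a single quotient this runs to ∞/∞, not the 0/0 clash this candidate addresses; an at-infinity variant of the rule would resolve it, but comparing leading growth reads the answer without differentiating.
- conjugate multiplication: there are no radicals in tension whose conjugate would simplify matters.
- dominant-term comparison: yes — fits the structure here.


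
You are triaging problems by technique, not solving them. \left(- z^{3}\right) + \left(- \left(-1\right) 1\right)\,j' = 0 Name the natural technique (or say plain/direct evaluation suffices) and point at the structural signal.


Technique: no special technique — the slope is a function of z alone, so integrate both sides directly.


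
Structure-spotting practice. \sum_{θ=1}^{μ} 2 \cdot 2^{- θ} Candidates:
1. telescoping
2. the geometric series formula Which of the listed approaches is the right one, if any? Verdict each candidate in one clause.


Verdict: the geometric series formula — consecutive terms stand in a fixed index-free ratio — the geometric sum formula closes it.
- telescoping — computed from the summand as displayed, the partial sums build up without the pairwise collapse telescoping exploits.
- the geometric series formula: applies; the problem has the shape this method handles.


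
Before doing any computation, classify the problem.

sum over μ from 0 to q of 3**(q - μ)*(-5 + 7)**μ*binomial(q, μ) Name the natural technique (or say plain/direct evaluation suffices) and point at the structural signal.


Verdict: the binomial theorem — the summand is term μ of a binomial expansion in (-5 + 7) and 3; the whole sum is a single power.


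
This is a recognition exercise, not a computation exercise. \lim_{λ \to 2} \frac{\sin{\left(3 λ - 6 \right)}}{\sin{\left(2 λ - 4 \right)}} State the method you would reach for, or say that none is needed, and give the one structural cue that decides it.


Technique: l'Hôpital's rule (0/0) — the 0/0 form at 2 is the signature situation for l'Hôpital's rule. The standard small-argument limits would also carry it; the rule is the systematic route.


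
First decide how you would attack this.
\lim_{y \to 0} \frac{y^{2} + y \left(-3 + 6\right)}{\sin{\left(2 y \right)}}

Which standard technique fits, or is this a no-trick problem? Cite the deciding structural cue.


Method: l'Hôpital's rule (0/0) — numerator and denominator both vanish at 0 — a genuine 0/0 form, which is exactly when l'Hôpital applies. A local series expansion at the point resolves it as well; the rule is the packaged version of that step.


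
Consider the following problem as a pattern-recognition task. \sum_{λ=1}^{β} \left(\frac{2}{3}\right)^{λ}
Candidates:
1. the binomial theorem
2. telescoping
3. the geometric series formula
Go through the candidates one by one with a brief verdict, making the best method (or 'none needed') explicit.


Verdict: the geometric series formula — consecutive terms stand in a fixed index-free ratio — the geometric sum formula closes it.
- the binomial theorem: the terms do not reassemble into a binomial power.
- telescoping — in the displayed form, no term reappears at a neighboring index to cancel against.
- the geometric series formula: applies; the problem has the shape this method handles.


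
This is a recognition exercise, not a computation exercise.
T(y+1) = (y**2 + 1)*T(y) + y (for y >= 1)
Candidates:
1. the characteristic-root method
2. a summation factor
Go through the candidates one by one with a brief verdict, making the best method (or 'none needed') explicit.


Best approach: a summation factor — one-term recursion with variable weight y**2 + 1 is solved by product normalization, not by root-finding.
- the characteristic-root method — the coefficients change with the index, which the root method cannot absorb.
- a summation factor — a fit — the right tool for this form.


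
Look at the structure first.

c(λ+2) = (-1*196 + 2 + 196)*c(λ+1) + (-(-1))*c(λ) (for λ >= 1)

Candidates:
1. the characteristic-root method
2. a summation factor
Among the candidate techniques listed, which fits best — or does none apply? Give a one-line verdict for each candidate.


Technique: the characteristic-root method — this is the constant-coefficient homogeneous case — the whole solution in λ reduces to a polynomial's roots.
- the characteristic-root method: yes, a natural case for it.
- a summation factor: the recurrence reaches back more than one step, outside the first-order family a summation factor normalizes.


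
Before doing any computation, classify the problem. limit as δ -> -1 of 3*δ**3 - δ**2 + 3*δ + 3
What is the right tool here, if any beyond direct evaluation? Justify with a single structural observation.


Diagnosis: no special technique — nothing blocks direct substitution at -1: plug in and finish.


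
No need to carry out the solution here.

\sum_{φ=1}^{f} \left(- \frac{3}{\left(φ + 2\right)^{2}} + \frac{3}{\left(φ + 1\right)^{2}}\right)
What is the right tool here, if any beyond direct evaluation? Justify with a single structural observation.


Technique: telescoping — each term adds \frac{3}{\left(φ + 1\right)^{2}} and subtracts the same expression advanced one index; that subtracted piece cancels against the next term's added copy — only the boundary terms survive.


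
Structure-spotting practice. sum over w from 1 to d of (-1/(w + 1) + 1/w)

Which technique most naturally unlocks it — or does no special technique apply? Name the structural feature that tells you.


Technique: telescoping — the summand is built as 1/w minus its own successor — adjacent terms annihilate down the line.


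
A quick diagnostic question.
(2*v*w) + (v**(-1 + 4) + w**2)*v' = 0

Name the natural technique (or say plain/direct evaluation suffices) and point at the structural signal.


Technique: the exact-equation method — because the two cross partials coincide, the form is conservative as written — recover its potential in (w, v).


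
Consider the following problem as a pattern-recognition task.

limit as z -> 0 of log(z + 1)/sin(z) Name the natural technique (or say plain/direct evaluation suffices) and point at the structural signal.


Verdict: l'Hôpital's rule (0/0) — plug in 0: top and bottom both hit zero, so differentiate each and retry. A local series expansion at the point resolves it as well; the rule is the packaged version of that step.


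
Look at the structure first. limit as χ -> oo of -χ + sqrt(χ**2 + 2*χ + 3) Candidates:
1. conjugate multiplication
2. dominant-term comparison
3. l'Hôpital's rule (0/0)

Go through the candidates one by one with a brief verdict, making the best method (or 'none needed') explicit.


Verdict: conjugate multiplication — two divergent pieces with a minus sign between them and a radical in the mix: rationalize sqrt(χ**2 + 2*χ + 3) - χ before any limit law applies.
- conjugate multiplication: yes — fits the structure here.
- dominant-term comparison: no dominant-degree comparison decides it.
- l'Hôpital's rule (0/0) — no quotient structure at all: the clash is ∞ minus ∞, which rationalizing converts into a tractable ratio.


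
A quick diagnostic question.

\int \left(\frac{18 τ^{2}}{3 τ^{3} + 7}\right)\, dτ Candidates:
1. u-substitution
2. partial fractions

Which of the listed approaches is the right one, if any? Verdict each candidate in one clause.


Verdict: u-substitution — structure check: outer function, inner expression 3 τ^{3} + 7, inner derivative as a factor — the classic u = 3 τ^{3} + 7 pattern.
- u-substitution: applicable, and directly so.
- partial fractions: the denominator is irreducible over the rationals — no rational-coefficient split into simpler fractions exists.


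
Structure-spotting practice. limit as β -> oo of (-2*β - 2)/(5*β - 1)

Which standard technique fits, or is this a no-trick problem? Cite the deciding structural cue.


Method: dominant-term comparison — at large β only the top-degree terms survive; compare the leading terms and the limit falls out. Viewed as a single quotient this is an ∞/∞ form — an at-infinity application of l'Hôpital's rule would also resolve it; comparing leading growth reads the answer without differentiating.


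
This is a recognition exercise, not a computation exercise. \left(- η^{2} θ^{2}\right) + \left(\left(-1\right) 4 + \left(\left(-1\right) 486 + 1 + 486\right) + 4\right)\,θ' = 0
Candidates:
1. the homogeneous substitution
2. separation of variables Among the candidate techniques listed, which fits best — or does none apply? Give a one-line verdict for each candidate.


Method: separation of variables — the derivative equals a pure function of η (namely η^{2}) times a pure function of θ (namely θ^{2}); divide and integrate each side.
- the homogeneous substitution: rescaling both variables together changes the slope, so no ratio substitution collapses it.
- separation of variables — yes, a natural case for it.


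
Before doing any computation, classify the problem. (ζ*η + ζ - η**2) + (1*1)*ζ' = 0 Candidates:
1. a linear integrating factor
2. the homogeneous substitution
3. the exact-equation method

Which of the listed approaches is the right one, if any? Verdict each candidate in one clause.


Verdict: a linear integrating factor — linear in the unknown with genuine forcing: multiply through by the exponential of the integrated coefficient and the left side closes into one derivative.
- a linear integrating factor — yes — fits the structure here.
- the homogeneous substitution: solved for the derivative, the right side changes under joint scaling of the two variables.
- the exact-equation method — no potential function has this form as its differential, as written.


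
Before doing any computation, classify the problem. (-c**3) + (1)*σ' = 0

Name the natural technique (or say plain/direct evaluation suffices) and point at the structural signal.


Method: no special technique — solved for the derivative, σ never appears on the right — this is a direct integration in c, not a differential-equations problem at heart.


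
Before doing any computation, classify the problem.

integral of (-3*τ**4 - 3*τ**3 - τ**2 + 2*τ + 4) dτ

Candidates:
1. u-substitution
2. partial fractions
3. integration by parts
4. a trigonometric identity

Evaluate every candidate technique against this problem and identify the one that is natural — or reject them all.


Technique: no special technique — the integrand is a sum of constant multiples of powers of τ — integrate term by term.
- u-substitution — no substitution does more than relabel what direct integration already handles.
- partial fractions — the expression is not a ratio of polynomials that decomposes further.
- integration by parts — splitting off a factor buys nothing — the integrand integrates directly without parts.
- a trigonometric identity — no sine or cosine appears, so there is nothing for a trigonometric identity to act on.


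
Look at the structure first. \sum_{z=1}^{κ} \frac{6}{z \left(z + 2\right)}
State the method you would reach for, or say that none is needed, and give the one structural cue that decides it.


Best approach: telescoping — one partial-fraction pass turns \frac{6}{z \left(z + 2\right)} into a shifted difference, and shifted differences telescope.


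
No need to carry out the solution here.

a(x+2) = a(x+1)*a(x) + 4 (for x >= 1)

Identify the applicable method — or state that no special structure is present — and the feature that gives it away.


Diagnosis: no special technique — the sequence value feeds back through itself nonlinearly — linear superposition fails, and every superposition-based closed form fails with it.


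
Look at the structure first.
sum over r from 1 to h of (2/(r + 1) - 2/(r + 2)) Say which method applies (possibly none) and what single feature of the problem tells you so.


Method: telescoping — difference-of-shifts structure (each term adds 2/(r + 1), then subtracts its one-index-advanced value, which the following term adds back) leaves only the first and last pieces standing.


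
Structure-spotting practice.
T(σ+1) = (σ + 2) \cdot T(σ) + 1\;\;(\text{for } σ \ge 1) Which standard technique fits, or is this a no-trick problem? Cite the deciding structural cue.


Best approach: a summation factor — because the multiplier σ + 2 is index-dependent, divide through by its running product and sum the resulting differences.


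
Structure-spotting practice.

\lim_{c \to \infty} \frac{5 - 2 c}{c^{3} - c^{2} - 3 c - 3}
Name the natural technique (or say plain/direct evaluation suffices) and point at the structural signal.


Best approach: dominant-term comparison — growth-rate triage: the leading powers of c decide the limit, everything else is noise. l'Hôpital's at-infinity variant applies to the expression viewed as a single quotient; the leading-term comparison is the direct route.


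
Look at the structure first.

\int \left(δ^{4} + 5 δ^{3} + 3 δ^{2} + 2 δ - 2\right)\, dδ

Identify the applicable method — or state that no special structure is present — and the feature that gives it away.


Method: no special technique — every term is a constant multiple of a power of δ; term-wise power-rule integration needs no preliminary transformation.


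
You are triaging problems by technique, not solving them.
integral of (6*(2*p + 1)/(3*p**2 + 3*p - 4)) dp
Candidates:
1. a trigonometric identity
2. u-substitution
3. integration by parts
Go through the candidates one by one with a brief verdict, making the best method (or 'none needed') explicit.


Best approach: u-substitution — collected, the integrand has one factor that is, up to a constant, the derivative of an inner expression the rest depends on — substitute for that inner expression.
- a trigonometric identity: with no trigonometric functions present, identity rewriting has no target.
- u-substitution — yes, a natural case for it.
- integration by parts: no split into a nonconstant polynomial times one of the standard kernels — exp, sine, or cosine of a linear argument, or a logarithm — applies here.


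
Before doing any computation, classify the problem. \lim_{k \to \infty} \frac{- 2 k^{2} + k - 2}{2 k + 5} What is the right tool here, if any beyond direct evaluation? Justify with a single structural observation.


Method: dominant-term comparison — growth-rate triage: the leading powers of k decide the limit, everything else is noise. As a single quotient, the ∞/∞ shape would yield to repeated differentiation as well — the growth comparison gets there in one look.


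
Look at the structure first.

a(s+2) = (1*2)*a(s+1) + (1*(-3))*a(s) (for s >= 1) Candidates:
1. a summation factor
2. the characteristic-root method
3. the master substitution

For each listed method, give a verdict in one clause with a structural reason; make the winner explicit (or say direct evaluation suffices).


Diagnosis: the characteristic-root method — the recurrence is linear and homogeneous with constant coefficients, so the ansatz r^s turns it into a polynomial equation for r.
- a summation factor: a summation factor telescopes one-step recursions; this one carries higher-order memory.
- the characteristic-root method: yes — fits the structure here.
- the master substitution: there is no divide-the-index recursive argument.


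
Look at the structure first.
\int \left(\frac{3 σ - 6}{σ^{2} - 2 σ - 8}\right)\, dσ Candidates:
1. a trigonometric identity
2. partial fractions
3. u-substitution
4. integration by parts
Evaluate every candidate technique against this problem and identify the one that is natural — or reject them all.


Method: partial fractions — the bottom factors while the top stays lower-degree — split into simple fractions and integrate piece by piece.
- a trigonometric identity: there is no trigonometric structure at all — the integrand carries no sine or cosine to rewrite.
- partial fractions — applicable, and directly so.
- u-substitution: no subexpression of the integrand pairs with its own derivative as a factor — individual terms may offer their own substitutions, but any change of variable covering the whole integral would have to be constructed from outside the expression.
- integration by parts — the nonconstant-polynomial-times-standard-kernel pattern (an exp, sine, cosine, or logarithm partner) is absent.
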